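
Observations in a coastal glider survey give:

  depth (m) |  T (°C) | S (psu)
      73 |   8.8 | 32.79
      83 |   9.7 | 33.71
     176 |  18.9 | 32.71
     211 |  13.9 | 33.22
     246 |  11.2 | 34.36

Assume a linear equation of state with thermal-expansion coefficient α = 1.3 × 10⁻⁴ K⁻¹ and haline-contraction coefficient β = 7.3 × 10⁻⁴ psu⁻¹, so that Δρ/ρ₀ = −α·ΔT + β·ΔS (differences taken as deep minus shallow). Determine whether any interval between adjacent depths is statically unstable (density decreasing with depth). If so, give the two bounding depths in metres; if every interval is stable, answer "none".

Evaluate Δρ/ρ₀ = −αΔT + βΔS across each adjacent pair:
  73–83 m: −αΔT+βΔS = −(1.3 × 10⁻⁴)(+0.9)+(7.3 × 10⁻⁴)(+0.92) = 5.5 × 10⁻⁴ → stable
  83–176 m: −αΔT+βΔS = −(1.3 × 10⁻⁴)(+9.2)+(7.3 × 10⁻⁴)(-1.00) = -1.9 × 10⁻³ → UNSTABLE
  176–211 m: −αΔT+βΔS = −(1.3 × 10⁻⁴)(-5.0)+(7.3 × 10⁻⁴)(+0.51) = 1.0 × 10⁻³ → stable
  211–246 m: −αΔT+βΔS = −(1.3 × 10⁻⁴)(-2.7)+(7.3 × 10⁻⁴)(+1.14) = 1.2 × 10⁻³ → stable
The 83–176 m interval has Δρ < 0: lighter water underlies denser water.

83–176 m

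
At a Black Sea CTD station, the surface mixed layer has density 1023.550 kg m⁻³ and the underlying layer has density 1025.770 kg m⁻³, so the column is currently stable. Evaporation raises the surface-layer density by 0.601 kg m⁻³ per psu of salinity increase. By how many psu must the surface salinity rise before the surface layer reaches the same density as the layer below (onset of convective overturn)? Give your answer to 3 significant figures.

Density deficit of the surface layer: 1025.770 − 1023.550 = 2.22 kg m⁻³.
Required change = 2.22 / 0.601 = 3.69 psu.

3.69 psu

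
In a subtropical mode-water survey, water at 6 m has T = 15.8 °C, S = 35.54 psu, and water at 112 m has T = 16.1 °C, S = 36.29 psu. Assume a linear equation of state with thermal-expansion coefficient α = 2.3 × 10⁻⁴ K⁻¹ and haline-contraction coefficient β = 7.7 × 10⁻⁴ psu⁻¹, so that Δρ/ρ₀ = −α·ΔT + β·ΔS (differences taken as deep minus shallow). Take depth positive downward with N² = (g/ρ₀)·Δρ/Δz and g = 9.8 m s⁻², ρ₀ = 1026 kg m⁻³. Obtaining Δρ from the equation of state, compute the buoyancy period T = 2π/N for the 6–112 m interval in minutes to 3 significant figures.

15.3 min

ΔT = +0.3 K, ΔS = +0.75 psu (deep − shallow).
Δρ/ρ₀ = −αΔT + βΔS = -6.90 × 10⁻⁵ + 5.775 × 10⁻⁴ = 5.085 × 10⁻⁴, so Δρ ≈ 0.5217 kg m⁻³.
N² = (g/ρ₀)·Δρ/Δz = g·(Δρ/ρ₀)/Δz = 9.8 × 5.085 × 10⁻⁴ / 106 = 4.7012 × 10⁻⁵ s⁻².
N = √(4.7012 × 10⁻⁵) = 6.8565 × 10⁻³ rad s⁻¹ → T = 2π/N = 916.38 s = 15.273 min ≈ 15.3 min.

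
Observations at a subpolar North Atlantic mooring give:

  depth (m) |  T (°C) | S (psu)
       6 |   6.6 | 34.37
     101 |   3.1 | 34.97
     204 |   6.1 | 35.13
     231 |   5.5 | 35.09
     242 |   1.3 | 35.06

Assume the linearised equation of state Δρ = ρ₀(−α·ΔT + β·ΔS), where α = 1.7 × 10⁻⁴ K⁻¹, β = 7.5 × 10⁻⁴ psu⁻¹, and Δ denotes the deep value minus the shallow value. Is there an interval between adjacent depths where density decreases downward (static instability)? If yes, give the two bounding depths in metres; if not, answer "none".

Evaluate Δρ/ρ₀ = −αΔT + βΔS across each adjacent pair:
  6–101 m: −αΔT+βΔS = −(1.7 × 10⁻⁴)(-3.5)+(7.5 × 10⁻⁴)(+0.60) = 1.0 × 10⁻³ → stable
  101–204 m: −αΔT+βΔS = −(1.7 × 10⁻⁴)(+3.0)+(7.5 × 10⁻⁴)(+0.16) = -3.9 × 10⁻⁴ → UNSTABLE
  204–231 m: −αΔT+βΔS = −(1.7 × 10⁻⁴)(-0.6)+(7.5 × 10⁻⁴)(-0.04) = 7.2 × 10⁻⁵ → stable
  231–242 m: −αΔT+βΔS = −(1.7 × 10⁻⁴)(-4.2)+(7.5 × 10⁻⁴)(-0.03) = 6.9 × 10⁻⁴ → stable
The 101–204 m interval has Δρ < 0: lighter water underlies denser water.

101–204 m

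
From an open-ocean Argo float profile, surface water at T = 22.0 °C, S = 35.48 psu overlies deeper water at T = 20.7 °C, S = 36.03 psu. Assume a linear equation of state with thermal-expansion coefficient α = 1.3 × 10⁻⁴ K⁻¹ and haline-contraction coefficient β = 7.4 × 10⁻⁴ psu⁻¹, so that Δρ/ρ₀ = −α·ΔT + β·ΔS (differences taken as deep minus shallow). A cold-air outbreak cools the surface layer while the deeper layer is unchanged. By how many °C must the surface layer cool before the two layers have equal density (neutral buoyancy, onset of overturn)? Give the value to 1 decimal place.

Neutral buoyancy requires Δρ = 0, i.e. −α(T_deep − T_surf′) + β(S_deep − S_surf) = 0.
T_surf′ = T_deep − (β/α)·ΔS = 20.7 − (7.4 × 10⁻⁴/1.3 × 10⁻⁴)·(+0.55) = 17.569 °C.
Cooling required: 22.0 − (17.569) = 4.431 °C.

4.4 °C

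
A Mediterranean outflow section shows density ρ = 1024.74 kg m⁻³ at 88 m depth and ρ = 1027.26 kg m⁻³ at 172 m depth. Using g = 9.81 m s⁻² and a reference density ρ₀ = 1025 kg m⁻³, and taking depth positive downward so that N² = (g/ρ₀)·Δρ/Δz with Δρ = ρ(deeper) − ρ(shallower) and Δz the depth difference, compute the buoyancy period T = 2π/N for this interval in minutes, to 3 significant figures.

Δρ = 1027.26 − 1024.74 = 2.52 kg m⁻³ over Δz = 172 − 88 = 84 m.
N² = (9.81/1025) × (2.52/84) = 2.8712 × 10⁻⁴ s⁻².
N = √(2.8712 × 10⁻⁴) = 0.016945 rad s⁻¹, so T = 2π/N = 370.80 s = 6.1800 min ≈ 6.18 min.

6.18 min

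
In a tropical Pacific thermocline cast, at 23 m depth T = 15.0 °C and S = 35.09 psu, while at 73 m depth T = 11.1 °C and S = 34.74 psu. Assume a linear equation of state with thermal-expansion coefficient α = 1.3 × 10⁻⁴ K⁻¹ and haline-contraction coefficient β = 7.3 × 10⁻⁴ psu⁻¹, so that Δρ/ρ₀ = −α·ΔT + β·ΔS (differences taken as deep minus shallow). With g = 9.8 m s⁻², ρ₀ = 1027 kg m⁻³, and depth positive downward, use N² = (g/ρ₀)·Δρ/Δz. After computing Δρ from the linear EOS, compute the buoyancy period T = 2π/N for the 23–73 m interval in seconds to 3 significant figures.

895 s

ΔT = -3.9 K, ΔS = -0.35 psu (deep − shallow).
Δρ/ρ₀ = −αΔT + βΔS = 5.07 × 10⁻⁴ − 2.555 × 10⁻⁴ = 2.515 × 10⁻⁴, so Δρ ≈ 0.2583 kg m⁻³.
N² = (g/ρ₀)·Δρ/Δz = g·(Δρ/ρ₀)/Δz = 9.8 × 2.515 × 10⁻⁴ / 50 = 4.9294 × 10⁻⁵ s⁻².
N = √(4.9294 × 10⁻⁵) = 7.0210 × 10⁻³ rad s⁻¹ → T = 2π/N = 894.91 s ≈ 895 s.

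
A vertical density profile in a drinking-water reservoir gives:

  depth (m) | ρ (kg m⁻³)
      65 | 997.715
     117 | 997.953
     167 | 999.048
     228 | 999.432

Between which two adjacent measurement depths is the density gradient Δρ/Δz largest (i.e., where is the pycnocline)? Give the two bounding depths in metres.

117–167 m

Compute the density gradient over each adjacent pair:
  65–117 m: Δρ/Δz = 0.238/52 = 4.6 × 10⁻³ kg m⁻⁴
  117–167 m: Δρ/Δz = 1.095/50 = 0.022 kg m⁻⁴
  167–228 m: Δρ/Δz = 0.384/61 = 6.3 × 10⁻³ kg m⁻⁴
The largest gradient is in the 117–167 m interval — the pycnocline.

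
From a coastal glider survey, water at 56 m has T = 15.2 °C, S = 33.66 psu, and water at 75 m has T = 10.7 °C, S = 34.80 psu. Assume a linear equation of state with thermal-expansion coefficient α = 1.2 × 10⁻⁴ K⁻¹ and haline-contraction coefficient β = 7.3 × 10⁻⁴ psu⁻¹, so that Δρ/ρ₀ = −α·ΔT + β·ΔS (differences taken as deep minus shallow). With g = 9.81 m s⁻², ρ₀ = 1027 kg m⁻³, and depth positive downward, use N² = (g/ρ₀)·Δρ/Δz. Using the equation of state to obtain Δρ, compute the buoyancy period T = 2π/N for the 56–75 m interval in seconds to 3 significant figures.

236 s

ΔT = -4.5 K, ΔS = +1.14 psu (deep − shallow).
Δρ/ρ₀ = −αΔT + βΔS = 5.40 × 10⁻⁴ + 8.322 × 10⁻⁴ = 1.3722 × 10⁻³, so Δρ ≈ 1.409 kg m⁻³.
N² = (g/ρ₀)·Δρ/Δz = g·(Δρ/ρ₀)/Δz = 9.81 × 1.3722 × 10⁻³ / 19 = 7.0849 × 10⁻⁴ s⁻².
N = √(7.0849 × 10⁻⁴) = 0.026617 rad s⁻¹ → T = 2π/N = 236.06 s ≈ 236 s.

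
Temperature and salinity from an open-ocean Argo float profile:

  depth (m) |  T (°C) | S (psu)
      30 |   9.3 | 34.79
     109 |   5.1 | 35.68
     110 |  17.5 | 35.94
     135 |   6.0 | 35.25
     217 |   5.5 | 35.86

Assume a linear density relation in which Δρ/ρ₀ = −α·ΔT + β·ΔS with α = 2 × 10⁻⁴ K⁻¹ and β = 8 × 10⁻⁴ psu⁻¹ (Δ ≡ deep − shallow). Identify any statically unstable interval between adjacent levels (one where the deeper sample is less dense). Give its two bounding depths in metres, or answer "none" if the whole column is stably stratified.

Evaluate Δρ/ρ₀ = −αΔT + βΔS across each adjacent pair:
  30–109 m: −αΔT+βΔS = −(2 × 10⁻⁴)(-4.2)+(8 × 10⁻⁴)(+0.89) = 1.6 × 10⁻³ → stable
  109–110 m: −αΔT+βΔS = −(2 × 10⁻⁴)(+12.4)+(8 × 10⁻⁴)(+0.26) = -2.3 × 10⁻³ → UNSTABLE
  110–135 m: −αΔT+βΔS = −(2 × 10⁻⁴)(-11.5)+(8 × 10⁻⁴)(-0.69) = 1.7 × 10⁻³ → stable
  135–217 m: −αΔT+βΔS = −(2 × 10⁻⁴)(-0.5)+(8 × 10⁻⁴)(+0.61) = 5.9 × 10⁻⁴ → stable
The 109–110 m interval has Δρ < 0: lighter water underlies denser water.

109–110 m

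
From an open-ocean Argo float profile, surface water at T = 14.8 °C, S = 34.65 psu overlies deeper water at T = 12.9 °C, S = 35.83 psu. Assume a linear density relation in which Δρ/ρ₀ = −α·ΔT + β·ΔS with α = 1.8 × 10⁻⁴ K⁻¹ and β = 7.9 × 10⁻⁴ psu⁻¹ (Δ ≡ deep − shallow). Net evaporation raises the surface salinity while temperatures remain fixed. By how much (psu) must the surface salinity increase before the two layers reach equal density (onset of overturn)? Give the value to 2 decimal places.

Neutral buoyancy requires −α(T_deep − T_surf) + β(S_deep − S_surf′) = 0.
S_surf′ = S_deep − (α/β)·ΔT = 35.83 − (1.8 × 10⁻⁴/7.9 × 10⁻⁴)·(-1.9) = 36.2629 psu.
Increase required: 36.2629 − 34.65 = 1.6129 psu.

1.61 psu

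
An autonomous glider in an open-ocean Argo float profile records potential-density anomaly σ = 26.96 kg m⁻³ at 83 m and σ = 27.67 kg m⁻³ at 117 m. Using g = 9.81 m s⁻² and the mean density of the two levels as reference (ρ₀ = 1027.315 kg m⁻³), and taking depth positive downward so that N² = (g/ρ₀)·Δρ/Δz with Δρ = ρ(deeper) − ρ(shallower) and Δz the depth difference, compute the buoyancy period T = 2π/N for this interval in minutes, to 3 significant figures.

Δρ = 1027.67 − 1026.96 = 0.71 kg m⁻³ over Δz = 117 − 83 = 34 m.
N² = (9.81/1027.315) × (0.71/34) = 1.9941 × 10⁻⁴ s⁻².
N = √(1.9941 × 10⁻⁴) = 0.014121 rad s⁻¹, so T = 2π/N = 444.95 s = 7.4158 min ≈ 7.42 min.

7.42 min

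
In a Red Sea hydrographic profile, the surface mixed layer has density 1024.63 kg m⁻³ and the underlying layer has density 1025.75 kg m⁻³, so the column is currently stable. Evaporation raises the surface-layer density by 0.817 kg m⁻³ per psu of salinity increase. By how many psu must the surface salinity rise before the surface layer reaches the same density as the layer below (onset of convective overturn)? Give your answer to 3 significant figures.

Density deficit of the surface layer: 1025.75 − 1024.63 = 1.12 kg m⁻³.
Required change = 1.12 / 0.817 = 1.37 psu.

1.37 psu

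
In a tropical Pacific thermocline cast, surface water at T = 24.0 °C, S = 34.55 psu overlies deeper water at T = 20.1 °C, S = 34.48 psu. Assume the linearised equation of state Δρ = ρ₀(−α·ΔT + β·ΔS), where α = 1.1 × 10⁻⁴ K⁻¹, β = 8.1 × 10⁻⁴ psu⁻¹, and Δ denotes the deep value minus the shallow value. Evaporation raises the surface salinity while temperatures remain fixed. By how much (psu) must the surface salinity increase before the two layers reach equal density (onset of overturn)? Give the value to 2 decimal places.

0.46 psu

Neutral buoyancy requires −α(T_deep − T_surf) + β(S_deep − S_surf′) = 0.
S_surf′ = S_deep − (α/β)·ΔT = 34.48 − (1.1 × 10⁻⁴/8.1 × 10⁻⁴)·(-3.9) = 35.0096 psu.
Increase required: 35.0096 − 34.55 = 0.4596 psu.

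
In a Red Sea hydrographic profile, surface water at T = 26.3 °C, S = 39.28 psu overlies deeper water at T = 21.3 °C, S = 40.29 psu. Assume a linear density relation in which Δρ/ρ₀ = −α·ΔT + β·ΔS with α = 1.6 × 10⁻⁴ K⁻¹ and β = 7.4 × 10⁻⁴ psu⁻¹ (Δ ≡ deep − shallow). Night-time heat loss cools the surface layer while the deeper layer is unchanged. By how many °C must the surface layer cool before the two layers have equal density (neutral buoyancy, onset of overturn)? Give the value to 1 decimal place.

Neutral buoyancy requires Δρ = 0, i.e. −α(T_deep − T_surf′) + β(S_deep − S_surf) = 0.
T_surf′ = T_deep − (β/α)·ΔS = 21.3 − (7.4 × 10⁻⁴/1.6 × 10⁻⁴)·(+1.01) = 16.629 °C.
Cooling required: 26.3 − (16.629) = 9.671 °C.

9.7 °C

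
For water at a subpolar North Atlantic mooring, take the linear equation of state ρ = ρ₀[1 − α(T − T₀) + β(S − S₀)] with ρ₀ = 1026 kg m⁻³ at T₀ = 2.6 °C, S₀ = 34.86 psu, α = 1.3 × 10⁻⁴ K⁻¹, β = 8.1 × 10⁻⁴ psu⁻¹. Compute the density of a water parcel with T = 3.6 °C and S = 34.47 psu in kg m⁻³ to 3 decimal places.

T − T₀ = +1.0 K, S − S₀ = -0.39 psu.
Bracket = 1 − α·(+1.0) + β·(-0.39) = 1 + (-4.459 × 10⁻⁴) = 0.9995541.
ρ = 1026 × 0.9995541 = 1025.543 kg m⁻³.

1025.543 kg m⁻³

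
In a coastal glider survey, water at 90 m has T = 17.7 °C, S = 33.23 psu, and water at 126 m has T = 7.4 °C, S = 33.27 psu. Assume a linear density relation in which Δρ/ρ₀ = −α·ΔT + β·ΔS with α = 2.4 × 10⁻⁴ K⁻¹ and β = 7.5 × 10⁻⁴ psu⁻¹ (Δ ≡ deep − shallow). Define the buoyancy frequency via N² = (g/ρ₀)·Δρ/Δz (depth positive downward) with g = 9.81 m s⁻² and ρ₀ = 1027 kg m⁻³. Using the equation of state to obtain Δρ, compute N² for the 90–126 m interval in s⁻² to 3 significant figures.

6.82 × 10⁻⁴ s⁻²

ΔT = -10.3 K, ΔS = +0.04 psu (deep − shallow).
Δρ/ρ₀ = −αΔT + βΔS = 2.472 × 10⁻³ + 3.00 × 10⁻⁵ = 2.502 × 10⁻³, so Δρ ≈ 2.570 kg m⁻³.
N² = (g/ρ₀)·Δρ/Δz = g·(Δρ/ρ₀)/Δz = 9.81 × 2.502 × 10⁻³ / 36 = 6.8180 × 10⁻⁴ s⁻² ≈ 6.82 × 10⁻⁴ s⁻².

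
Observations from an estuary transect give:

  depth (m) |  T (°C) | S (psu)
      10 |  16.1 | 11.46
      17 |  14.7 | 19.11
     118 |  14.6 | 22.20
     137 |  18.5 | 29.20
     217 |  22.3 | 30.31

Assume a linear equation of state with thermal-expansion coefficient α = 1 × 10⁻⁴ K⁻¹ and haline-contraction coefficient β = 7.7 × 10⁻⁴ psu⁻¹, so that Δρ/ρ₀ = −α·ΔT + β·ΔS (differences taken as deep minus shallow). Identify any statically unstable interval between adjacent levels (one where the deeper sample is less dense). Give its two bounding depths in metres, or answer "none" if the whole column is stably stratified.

none

Evaluate Δρ/ρ₀ = −αΔT + βΔS across each adjacent pair:
  10–17 m: −αΔT+βΔS = −(1 × 10⁻⁴)(-1.4)+(7.7 × 10⁻⁴)(+7.65) = 6.0 × 10⁻³ → stable
  17–118 m: −αΔT+βΔS = −(1 × 10⁻⁴)(-0.1)+(7.7 × 10⁻⁴)(+3.09) = 2.4 × 10⁻³ → stable
  118–137 m: −αΔT+βΔS = −(1 × 10⁻⁴)(+3.9)+(7.7 × 10⁻⁴)(+7.00) = 5.0 × 10⁻³ → stable
  137–217 m: −αΔT+βΔS = −(1 × 10⁻⁴)(+3.8)+(7.7 × 10⁻⁴)(+1.11) = 4.7 × 10⁻⁴ → stable
Every interval has Δρ > 0: the column is stably stratified throughout.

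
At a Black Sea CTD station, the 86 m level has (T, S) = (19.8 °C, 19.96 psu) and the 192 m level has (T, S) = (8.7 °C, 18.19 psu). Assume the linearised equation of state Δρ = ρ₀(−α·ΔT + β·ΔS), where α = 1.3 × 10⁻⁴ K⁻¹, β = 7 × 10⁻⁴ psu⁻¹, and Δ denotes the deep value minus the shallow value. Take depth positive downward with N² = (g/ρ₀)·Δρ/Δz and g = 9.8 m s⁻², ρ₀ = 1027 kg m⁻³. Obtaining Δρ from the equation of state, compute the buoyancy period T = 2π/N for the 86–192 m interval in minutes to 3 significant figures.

ΔT = -11.1 K, ΔS = -1.77 psu (deep − shallow).
Δρ/ρ₀ = −αΔT + βΔS = 1.443 × 10⁻³ − 1.239 × 10⁻³ = 2.04 × 10⁻⁴, so Δρ ≈ 0.2095 kg m⁻³.
N² = (g/ρ₀)·Δρ/Δz = g·(Δρ/ρ₀)/Δz = 9.8 × 2.04 × 10⁻⁴ / 106 = 1.8860 × 10⁻⁵ s⁻².
N = √(1.8860 × 10⁻⁵) = 4.3428 × 10⁻³ rad s⁻¹ → T = 2π/N = 1.4468 × 10³ s = 24.113 min ≈ 24.1 min.

24.1 min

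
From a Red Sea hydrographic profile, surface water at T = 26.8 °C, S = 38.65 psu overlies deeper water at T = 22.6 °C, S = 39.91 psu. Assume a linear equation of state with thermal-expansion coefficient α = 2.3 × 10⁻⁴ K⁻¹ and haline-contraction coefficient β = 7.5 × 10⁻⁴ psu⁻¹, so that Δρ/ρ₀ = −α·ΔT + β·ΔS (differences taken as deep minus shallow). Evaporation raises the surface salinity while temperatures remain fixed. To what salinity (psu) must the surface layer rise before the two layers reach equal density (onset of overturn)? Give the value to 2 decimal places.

41.20 psu

Neutral buoyancy requires −α(T_deep − T_surf) + β(S_deep − S_surf′) = 0.
S_surf′ = S_deep − (α/β)·ΔT = 39.91 − (2.3 × 10⁻⁴/7.5 × 10⁻⁴)·(-4.2) = 41.1980 psu.
Increase required: 41.1980 − 38.65 = 2.5480 psu.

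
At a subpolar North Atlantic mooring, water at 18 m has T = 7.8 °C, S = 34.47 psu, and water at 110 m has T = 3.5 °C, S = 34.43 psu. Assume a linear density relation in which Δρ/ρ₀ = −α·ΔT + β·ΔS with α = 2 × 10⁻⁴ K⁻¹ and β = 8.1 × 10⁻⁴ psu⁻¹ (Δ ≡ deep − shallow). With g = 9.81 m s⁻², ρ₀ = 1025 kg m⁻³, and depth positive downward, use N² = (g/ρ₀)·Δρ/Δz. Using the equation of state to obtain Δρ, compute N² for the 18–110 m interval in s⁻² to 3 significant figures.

8.82 × 10⁻⁵ s⁻²

ΔT = -4.3 K, ΔS = -0.04 psu (deep − shallow).
Δρ/ρ₀ = −αΔT + βΔS = 8.60 × 10⁻⁴ − 3.24 × 10⁻⁵ = 8.276 × 10⁻⁴, so Δρ ≈ 0.8483 kg m⁻³.
N² = (g/ρ₀)·Δρ/Δz = g·(Δρ/ρ₀)/Δz = 9.81 × 8.276 × 10⁻⁴ / 92 = 8.8247 × 10⁻⁵ s⁻² ≈ 8.82 × 10⁻⁵ s⁻².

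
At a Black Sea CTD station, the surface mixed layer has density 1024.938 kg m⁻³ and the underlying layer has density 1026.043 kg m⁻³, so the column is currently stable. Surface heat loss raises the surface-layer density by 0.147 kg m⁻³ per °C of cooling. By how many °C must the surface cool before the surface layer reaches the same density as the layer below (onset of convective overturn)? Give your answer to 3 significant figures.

7.52 °C

Density deficit of the surface layer: 1026.043 − 1024.938 = 1.105 kg m⁻³.
Required change = 1.105 / 0.147 = 7.52 °C.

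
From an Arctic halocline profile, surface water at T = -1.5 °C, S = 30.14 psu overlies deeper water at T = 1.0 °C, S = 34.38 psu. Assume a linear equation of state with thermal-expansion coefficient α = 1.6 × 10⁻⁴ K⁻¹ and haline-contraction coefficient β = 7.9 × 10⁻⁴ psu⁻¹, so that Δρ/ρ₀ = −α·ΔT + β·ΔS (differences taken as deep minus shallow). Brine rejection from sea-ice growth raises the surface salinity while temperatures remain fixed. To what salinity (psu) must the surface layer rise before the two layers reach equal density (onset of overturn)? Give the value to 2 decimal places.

Neutral buoyancy requires −α(T_deep − T_surf) + β(S_deep − S_surf′) = 0.
S_surf′ = S_deep − (α/β)·ΔT = 34.38 − (1.6 × 10⁻⁴/7.9 × 10⁻⁴)·(+2.5) = 33.8737 psu.
Increase required: 33.8737 − 30.14 = 3.7337 psu.

33.87 psu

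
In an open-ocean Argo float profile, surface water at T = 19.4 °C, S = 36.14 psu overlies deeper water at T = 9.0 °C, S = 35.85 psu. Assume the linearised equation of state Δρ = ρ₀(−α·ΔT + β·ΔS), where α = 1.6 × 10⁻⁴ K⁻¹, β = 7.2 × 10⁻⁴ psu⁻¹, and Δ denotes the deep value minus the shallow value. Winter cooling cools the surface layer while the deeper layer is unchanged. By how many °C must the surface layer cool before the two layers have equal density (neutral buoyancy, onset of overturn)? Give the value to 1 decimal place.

9.1 °C

Neutral buoyancy requires Δρ = 0, i.e. −α(T_deep − T_surf′) + β(S_deep − S_surf) = 0.
T_surf′ = T_deep − (β/α)·ΔS = 9.0 − (7.2 × 10⁻⁴/1.6 × 10⁻⁴)·(-0.29) = 10.305 °C.
Cooling required: 19.4 − (10.305) = 9.095 °C.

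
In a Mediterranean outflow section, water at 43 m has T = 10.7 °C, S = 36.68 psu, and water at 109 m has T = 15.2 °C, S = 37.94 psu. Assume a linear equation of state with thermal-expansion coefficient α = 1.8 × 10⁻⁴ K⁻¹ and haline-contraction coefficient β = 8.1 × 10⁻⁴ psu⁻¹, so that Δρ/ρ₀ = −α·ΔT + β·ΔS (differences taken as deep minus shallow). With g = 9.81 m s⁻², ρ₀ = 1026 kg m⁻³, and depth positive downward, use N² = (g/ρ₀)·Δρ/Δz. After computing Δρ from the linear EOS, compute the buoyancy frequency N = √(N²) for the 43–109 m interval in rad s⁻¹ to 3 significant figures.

ΔT = +4.5 K, ΔS = +1.26 psu (deep − shallow).
Δρ/ρ₀ = −αΔT + βΔS = -8.10 × 10⁻⁴ + 1.0206 × 10⁻³ = 2.106 × 10⁻⁴, so Δρ ≈ 0.2161 kg m⁻³.
N² = (g/ρ₀)·Δρ/Δz = g·(Δρ/ρ₀)/Δz = 9.81 × 2.106 × 10⁻⁴ / 66 = 3.1303 × 10⁻⁵ s⁻².
N = √(3.1303 × 10⁻⁵) = 5.5949 × 10⁻³ rad s⁻¹ ≈ 5.59 × 10⁻³ rad s⁻¹.

5.59 × 10⁻³ rad s⁻¹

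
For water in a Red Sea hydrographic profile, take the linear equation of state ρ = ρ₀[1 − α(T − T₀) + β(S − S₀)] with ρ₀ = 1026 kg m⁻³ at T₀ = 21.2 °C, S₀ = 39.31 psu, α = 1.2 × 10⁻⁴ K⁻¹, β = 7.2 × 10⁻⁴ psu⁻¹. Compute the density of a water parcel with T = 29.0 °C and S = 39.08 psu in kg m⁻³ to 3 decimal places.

1024.870 kg m⁻³

T − T₀ = +7.8 K, S − S₀ = -0.23 psu.
Bracket = 1 − α·(+7.8) + β·(-0.23) = 1 + (-1.1016 × 10⁻³) = 0.9988984.
ρ = 1026 × 0.9988984 = 1024.870 kg m⁻³.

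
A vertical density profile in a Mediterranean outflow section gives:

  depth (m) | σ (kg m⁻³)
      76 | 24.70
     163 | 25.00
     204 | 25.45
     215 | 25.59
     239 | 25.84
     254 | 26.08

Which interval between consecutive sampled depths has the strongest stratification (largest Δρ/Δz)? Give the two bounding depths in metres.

Compute the density gradient over each adjacent pair:
  76–163 m: Δρ/Δz = 0.30/87 = 3.4 × 10⁻³ kg m⁻⁴
  163–204 m: Δρ/Δz = 0.45/41 = 0.011 kg m⁻⁴
  204–215 m: Δρ/Δz = 0.14/11 = 0.013 kg m⁻⁴
  215–239 m: Δρ/Δz = 0.25/24 = 0.010 kg m⁻⁴
  239–254 m: Δρ/Δz = 0.24/15 = 0.016 kg m⁻⁴
The largest gradient is in the 239–254 m interval — the pycnocline.

239–254 m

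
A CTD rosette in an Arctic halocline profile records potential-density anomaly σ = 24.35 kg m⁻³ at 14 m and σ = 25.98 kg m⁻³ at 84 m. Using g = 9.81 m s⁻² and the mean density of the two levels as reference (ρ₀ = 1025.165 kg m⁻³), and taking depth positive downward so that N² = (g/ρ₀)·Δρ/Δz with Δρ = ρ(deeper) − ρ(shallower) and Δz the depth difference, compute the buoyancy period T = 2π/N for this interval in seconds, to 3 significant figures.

Δρ = 1025.98 − 1024.35 = 1.63 kg m⁻³ over Δz = 84 − 14 = 70 m.
N² = (9.81/1025.165) × (1.63/70) = 2.2283 × 10⁻⁴ s⁻².
N = √(2.2283 × 10⁻⁴) = 0.014927 rad s⁻¹, so T = 2π/N = 420.93 s ≈ 421 s.

421 s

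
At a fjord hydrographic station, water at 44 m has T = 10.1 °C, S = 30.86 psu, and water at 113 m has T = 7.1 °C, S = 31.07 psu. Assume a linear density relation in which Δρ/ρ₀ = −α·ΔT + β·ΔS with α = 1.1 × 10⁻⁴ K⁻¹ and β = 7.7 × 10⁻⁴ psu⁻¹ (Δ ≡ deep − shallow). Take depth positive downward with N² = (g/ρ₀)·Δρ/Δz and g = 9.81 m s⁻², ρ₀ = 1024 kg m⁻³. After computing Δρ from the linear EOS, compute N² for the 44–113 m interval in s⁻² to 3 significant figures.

ΔT = -3.0 K, ΔS = +0.21 psu (deep − shallow).
Δρ/ρ₀ = −αΔT + βΔS = 3.30 × 10⁻⁴ + 1.617 × 10⁻⁴ = 4.917 × 10⁻⁴, so Δρ ≈ 0.5035 kg m⁻³.
N² = (g/ρ₀)·Δρ/Δz = g·(Δρ/ρ₀)/Δz = 9.81 × 4.917 × 10⁻⁴ / 69 = 6.9907 × 10⁻⁵ s⁻² ≈ 6.99 × 10⁻⁵ s⁻².

6.99 × 10⁻⁵ s⁻²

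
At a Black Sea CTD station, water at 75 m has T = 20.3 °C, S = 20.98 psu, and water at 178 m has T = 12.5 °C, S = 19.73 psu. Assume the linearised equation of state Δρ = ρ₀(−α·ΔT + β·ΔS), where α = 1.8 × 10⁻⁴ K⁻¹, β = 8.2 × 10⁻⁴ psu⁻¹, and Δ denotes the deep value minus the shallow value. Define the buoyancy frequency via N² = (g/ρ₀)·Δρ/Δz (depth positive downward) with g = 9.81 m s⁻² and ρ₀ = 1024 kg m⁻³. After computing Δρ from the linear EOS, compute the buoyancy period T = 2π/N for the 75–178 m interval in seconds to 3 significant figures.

ΔT = -7.8 K, ΔS = -1.25 psu (deep − shallow).
Δρ/ρ₀ = −αΔT + βΔS = 1.404 × 10⁻³ − 1.025 × 10⁻³ = 3.79 × 10⁻⁴, so Δρ ≈ 0.3881 kg m⁻³.
N² = (g/ρ₀)·Δρ/Δz = g·(Δρ/ρ₀)/Δz = 9.81 × 3.79 × 10⁻⁴ / 103 = 3.6097 × 10⁻⁵ s⁻².
N = √(3.6097 × 10⁻⁵) = 6.0081 × 10⁻³ rad s⁻¹ → T = 2π/N = 1.0458 × 10³ s ≈ 1.05 × 10³ s.

1.05 × 10³ s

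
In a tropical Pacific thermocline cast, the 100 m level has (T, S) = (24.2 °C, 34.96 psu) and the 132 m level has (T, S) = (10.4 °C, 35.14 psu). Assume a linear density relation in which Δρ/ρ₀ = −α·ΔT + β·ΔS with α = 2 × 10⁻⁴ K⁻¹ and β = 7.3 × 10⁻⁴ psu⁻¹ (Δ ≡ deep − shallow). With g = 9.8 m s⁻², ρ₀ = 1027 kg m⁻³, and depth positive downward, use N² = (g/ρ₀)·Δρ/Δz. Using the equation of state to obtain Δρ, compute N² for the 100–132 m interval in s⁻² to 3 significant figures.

8.85 × 10⁻⁴ s⁻²

ΔT = -13.8 K, ΔS = +0.18 psu (deep − shallow).
Δρ/ρ₀ = −αΔT + βΔS = 2.76 × 10⁻³ + 1.314 × 10⁻⁴ = 2.8914 × 10⁻³, so Δρ ≈ 2.969 kg m⁻³.
N² = (g/ρ₀)·Δρ/Δz = g·(Δρ/ρ₀)/Δz = 9.8 × 2.8914 × 10⁻³ / 32 = 8.8549 × 10⁻⁴ s⁻² ≈ 8.85 × 10⁻⁴ s⁻².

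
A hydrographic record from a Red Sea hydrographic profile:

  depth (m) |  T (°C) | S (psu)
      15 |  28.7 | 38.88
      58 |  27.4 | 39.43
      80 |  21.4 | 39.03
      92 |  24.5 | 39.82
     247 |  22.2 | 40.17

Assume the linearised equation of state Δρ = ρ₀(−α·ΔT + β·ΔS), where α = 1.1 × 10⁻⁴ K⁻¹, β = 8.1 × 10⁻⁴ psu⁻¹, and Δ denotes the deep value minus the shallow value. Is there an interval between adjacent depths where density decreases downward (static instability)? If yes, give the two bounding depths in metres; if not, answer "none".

none

Evaluate Δρ/ρ₀ = −αΔT + βΔS across each adjacent pair:
  15–58 m: −αΔT+βΔS = −(1.1 × 10⁻⁴)(-1.3)+(8.1 × 10⁻⁴)(+0.55) = 5.9 × 10⁻⁴ → stable
  58–80 m: −αΔT+βΔS = −(1.1 × 10⁻⁴)(-6.0)+(8.1 × 10⁻⁴)(-0.40) = 3.4 × 10⁻⁴ → stable
  80–92 m: −αΔT+βΔS = −(1.1 × 10⁻⁴)(+3.1)+(8.1 × 10⁻⁴)(+0.79) = 3.0 × 10⁻⁴ → stable
  92–247 m: −αΔT+βΔS = −(1.1 × 10⁻⁴)(-2.3)+(8.1 × 10⁻⁴)(+0.35) = 5.4 × 10⁻⁴ → stable
Every interval has Δρ > 0: the column is stably stratified throughout.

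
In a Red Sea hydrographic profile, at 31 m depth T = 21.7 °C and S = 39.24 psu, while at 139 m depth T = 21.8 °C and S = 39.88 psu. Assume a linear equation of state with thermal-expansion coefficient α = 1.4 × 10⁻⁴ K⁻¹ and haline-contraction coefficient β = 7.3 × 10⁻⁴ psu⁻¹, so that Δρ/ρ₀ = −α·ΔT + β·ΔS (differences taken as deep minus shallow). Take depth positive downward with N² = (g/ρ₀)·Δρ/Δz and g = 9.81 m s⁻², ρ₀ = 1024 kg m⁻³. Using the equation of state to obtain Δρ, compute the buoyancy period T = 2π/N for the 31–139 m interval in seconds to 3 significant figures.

ΔT = +0.1 K, ΔS = +0.64 psu (deep − shallow).
Δρ/ρ₀ = −αΔT + βΔS = -1.40 × 10⁻⁵ + 4.672 × 10⁻⁴ = 4.532 × 10⁻⁴, so Δρ ≈ 0.4641 kg m⁻³.
N² = (g/ρ₀)·Δρ/Δz = g·(Δρ/ρ₀)/Δz = 9.81 × 4.532 × 10⁻⁴ / 108 = 4.1166 × 10⁻⁵ s⁻².
N = √(4.1166 × 10⁻⁵) = 6.4161 × 10⁻³ rad s⁻¹ → T = 2π/N = 979.28 s ≈ 979 s.

979 s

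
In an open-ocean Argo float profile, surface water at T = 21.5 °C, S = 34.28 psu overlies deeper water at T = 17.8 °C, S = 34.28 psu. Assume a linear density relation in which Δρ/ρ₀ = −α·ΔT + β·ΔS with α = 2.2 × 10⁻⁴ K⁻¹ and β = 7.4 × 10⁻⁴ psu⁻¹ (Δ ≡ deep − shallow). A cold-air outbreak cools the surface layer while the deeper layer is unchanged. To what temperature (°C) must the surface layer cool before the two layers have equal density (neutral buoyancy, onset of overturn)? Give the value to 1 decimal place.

Neutral buoyancy requires Δρ = 0, i.e. −α(T_deep − T_surf′) + β(S_deep − S_surf) = 0.
T_surf′ = T_deep − (β/α)·ΔS = 17.8 − (7.4 × 10⁻⁴/2.2 × 10⁻⁴)·(+0.00) = 17.800 °C.
Cooling required: 21.5 − (17.800) = 3.700 °C.

17.8 °C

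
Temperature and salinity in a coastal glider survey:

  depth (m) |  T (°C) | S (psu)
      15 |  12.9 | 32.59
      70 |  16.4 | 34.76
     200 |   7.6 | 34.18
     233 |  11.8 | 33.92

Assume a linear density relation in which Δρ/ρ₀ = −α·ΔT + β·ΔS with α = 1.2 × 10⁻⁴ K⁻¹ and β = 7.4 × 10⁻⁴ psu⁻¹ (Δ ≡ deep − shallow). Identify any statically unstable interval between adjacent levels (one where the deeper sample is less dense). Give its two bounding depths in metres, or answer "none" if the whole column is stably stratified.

Evaluate Δρ/ρ₀ = −αΔT + βΔS across each adjacent pair:
  15–70 m: −αΔT+βΔS = −(1.2 × 10⁻⁴)(+3.5)+(7.4 × 10⁻⁴)(+2.17) = 1.2 × 10⁻³ → stable
  70–200 m: −αΔT+βΔS = −(1.2 × 10⁻⁴)(-8.8)+(7.4 × 10⁻⁴)(-0.58) = 6.3 × 10⁻⁴ → stable
  200–233 m: −αΔT+βΔS = −(1.2 × 10⁻⁴)(+4.2)+(7.4 × 10⁻⁴)(-0.26) = -7.0 × 10⁻⁴ → UNSTABLE
The 200–233 m interval has Δρ < 0: lighter water underlies denser water.

200–233 m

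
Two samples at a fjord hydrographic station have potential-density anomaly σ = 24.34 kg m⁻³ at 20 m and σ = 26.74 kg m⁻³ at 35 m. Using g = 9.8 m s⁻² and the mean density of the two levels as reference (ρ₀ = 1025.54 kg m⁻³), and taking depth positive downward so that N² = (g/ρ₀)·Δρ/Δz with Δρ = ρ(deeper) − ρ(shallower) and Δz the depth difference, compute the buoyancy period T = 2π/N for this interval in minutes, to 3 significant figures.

Δρ = 1026.74 − 1024.34 = 2.40 kg m⁻³ over Δz = 35 − 20 = 15 m.
N² = (9.8/1025.54) × (2.40/15) = 1.5290 × 10⁻³ s⁻².
N = √(1.5290 × 10⁻³) = 0.039102 rad s⁻¹, so T = 2π/N = 160.69 s = 2.6782 min ≈ 2.68 min.

2.68 min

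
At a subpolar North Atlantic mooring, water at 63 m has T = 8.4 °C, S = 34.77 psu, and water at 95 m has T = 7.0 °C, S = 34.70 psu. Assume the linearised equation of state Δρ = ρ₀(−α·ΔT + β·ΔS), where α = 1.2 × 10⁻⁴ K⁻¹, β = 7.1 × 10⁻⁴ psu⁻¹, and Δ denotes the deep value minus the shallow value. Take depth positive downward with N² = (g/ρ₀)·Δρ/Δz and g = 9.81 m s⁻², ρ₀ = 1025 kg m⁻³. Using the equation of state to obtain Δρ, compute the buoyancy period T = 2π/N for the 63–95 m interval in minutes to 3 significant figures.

17.4 min

ΔT = -1.4 K, ΔS = -0.07 psu (deep − shallow).
Δρ/ρ₀ = −αΔT + βΔS = 1.68 × 10⁻⁴ − 4.97 × 10⁻⁵ = 1.183 × 10⁻⁴, so Δρ ≈ 0.1213 kg m⁻³.
N² = (g/ρ₀)·Δρ/Δz = g·(Δρ/ρ₀)/Δz = 9.81 × 1.183 × 10⁻⁴ / 32 = 3.6266 × 10⁻⁵ s⁻².
N = √(3.6266 × 10⁻⁵) = 6.0221 × 10⁻³ rad s⁻¹ → T = 2π/N = 1.0434 × 10³ s = 17.390 min ≈ 17.4 min.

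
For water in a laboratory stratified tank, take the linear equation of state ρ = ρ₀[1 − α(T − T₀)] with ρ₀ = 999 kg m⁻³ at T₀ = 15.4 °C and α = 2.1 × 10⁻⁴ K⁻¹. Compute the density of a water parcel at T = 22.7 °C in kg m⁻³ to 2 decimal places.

997.47 kg m⁻³

T − T₀ = +7.3 K.
Bracket = 1 − α·(+7.3) = 1 + (-1.533 × 10⁻³) = 0.9984670.
ρ = 999 × 0.9984670 = 997.47 kg m⁻³.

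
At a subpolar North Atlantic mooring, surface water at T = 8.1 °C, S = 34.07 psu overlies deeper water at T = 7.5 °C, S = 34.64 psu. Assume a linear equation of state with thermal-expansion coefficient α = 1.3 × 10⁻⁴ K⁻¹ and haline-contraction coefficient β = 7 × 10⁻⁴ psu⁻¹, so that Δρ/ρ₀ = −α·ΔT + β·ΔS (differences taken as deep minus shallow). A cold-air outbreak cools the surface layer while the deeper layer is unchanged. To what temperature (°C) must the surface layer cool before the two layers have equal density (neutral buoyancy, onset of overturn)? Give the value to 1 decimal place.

Neutral buoyancy requires Δρ = 0, i.e. −α(T_deep − T_surf′) + β(S_deep − S_surf) = 0.
T_surf′ = T_deep − (β/α)·ΔS = 7.5 − (7 × 10⁻⁴/1.3 × 10⁻⁴)·(+0.57) = 4.431 °C.
Cooling required: 8.1 − (4.431) = 3.669 °C.

4.4 °C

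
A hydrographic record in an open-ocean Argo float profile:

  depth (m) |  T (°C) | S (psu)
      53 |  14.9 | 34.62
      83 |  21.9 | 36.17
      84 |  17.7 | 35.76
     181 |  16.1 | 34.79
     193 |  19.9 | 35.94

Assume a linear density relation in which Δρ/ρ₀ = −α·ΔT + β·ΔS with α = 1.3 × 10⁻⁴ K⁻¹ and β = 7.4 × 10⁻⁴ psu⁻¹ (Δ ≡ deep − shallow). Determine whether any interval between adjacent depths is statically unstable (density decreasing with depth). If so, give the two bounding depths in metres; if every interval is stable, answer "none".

Evaluate Δρ/ρ₀ = −αΔT + βΔS across each adjacent pair:
  53–83 m: −αΔT+βΔS = −(1.3 × 10⁻⁴)(+7.0)+(7.4 × 10⁻⁴)(+1.55) = 2.4 × 10⁻⁴ → stable
  83–84 m: −αΔT+βΔS = −(1.3 × 10⁻⁴)(-4.2)+(7.4 × 10⁻⁴)(-0.41) = 2.4 × 10⁻⁴ → stable
  84–181 m: −αΔT+βΔS = −(1.3 × 10⁻⁴)(-1.6)+(7.4 × 10⁻⁴)(-0.97) = -5.1 × 10⁻⁴ → UNSTABLE
  181–193 m: −αΔT+βΔS = −(1.3 × 10⁻⁴)(+3.8)+(7.4 × 10⁻⁴)(+1.15) = 3.6 × 10⁻⁴ → stable
The 84–181 m interval has Δρ < 0: lighter water underlies denser water.

84–181 m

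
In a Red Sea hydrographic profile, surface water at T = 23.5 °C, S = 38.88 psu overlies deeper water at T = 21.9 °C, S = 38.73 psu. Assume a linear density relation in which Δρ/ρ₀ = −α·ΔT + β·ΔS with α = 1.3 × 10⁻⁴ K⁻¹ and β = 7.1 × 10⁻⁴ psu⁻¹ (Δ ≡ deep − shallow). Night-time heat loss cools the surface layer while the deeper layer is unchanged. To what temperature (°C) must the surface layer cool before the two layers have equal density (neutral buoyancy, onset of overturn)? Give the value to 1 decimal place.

22.7 °C

Neutral buoyancy requires Δρ = 0, i.e. −α(T_deep − T_surf′) + β(S_deep − S_surf) = 0.
T_surf′ = T_deep − (β/α)·ΔS = 21.9 − (7.1 × 10⁻⁴/1.3 × 10⁻⁴)·(-0.15) = 22.719 °C.
Cooling required: 23.5 − (22.719) = 0.781 °C.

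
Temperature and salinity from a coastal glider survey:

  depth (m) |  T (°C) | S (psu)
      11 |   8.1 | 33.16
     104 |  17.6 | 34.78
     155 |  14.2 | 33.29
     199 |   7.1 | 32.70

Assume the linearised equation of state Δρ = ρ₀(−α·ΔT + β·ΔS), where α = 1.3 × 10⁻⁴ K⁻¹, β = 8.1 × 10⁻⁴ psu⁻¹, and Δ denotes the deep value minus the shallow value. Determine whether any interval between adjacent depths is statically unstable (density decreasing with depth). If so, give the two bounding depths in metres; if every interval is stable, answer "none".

Evaluate Δρ/ρ₀ = −αΔT + βΔS across each adjacent pair:
  11–104 m: −αΔT+βΔS = −(1.3 × 10⁻⁴)(+9.5)+(8.1 × 10⁻⁴)(+1.62) = 7.7 × 10⁻⁵ → stable
  104–155 m: −αΔT+βΔS = −(1.3 × 10⁻⁴)(-3.4)+(8.1 × 10⁻⁴)(-1.49) = -7.6 × 10⁻⁴ → UNSTABLE
  155–199 m: −αΔT+βΔS = −(1.3 × 10⁻⁴)(-7.1)+(8.1 × 10⁻⁴)(-0.59) = 4.5 × 10⁻⁴ → stable
The 104–155 m interval has Δρ < 0: lighter water underlies denser water.

104–155 m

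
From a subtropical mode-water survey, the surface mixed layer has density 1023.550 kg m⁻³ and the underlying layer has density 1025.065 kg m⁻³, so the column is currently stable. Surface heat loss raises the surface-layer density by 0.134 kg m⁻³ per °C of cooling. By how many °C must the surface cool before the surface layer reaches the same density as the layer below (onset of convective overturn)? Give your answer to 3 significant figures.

Density deficit of the surface layer: 1025.065 − 1023.550 = 1.515 kg m⁻³.
Required change = 1.515 / 0.134 = 11.3 °C.

11.3 °C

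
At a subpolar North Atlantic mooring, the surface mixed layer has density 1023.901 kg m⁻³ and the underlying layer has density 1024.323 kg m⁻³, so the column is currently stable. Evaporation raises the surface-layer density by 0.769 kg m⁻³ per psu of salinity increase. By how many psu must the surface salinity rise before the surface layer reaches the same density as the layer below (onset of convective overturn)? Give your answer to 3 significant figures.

Density deficit of the surface layer: 1024.323 − 1023.901 = 0.422 kg m⁻³.
Required change = 0.422 / 0.769 = 0.549 psu.

0.549 psu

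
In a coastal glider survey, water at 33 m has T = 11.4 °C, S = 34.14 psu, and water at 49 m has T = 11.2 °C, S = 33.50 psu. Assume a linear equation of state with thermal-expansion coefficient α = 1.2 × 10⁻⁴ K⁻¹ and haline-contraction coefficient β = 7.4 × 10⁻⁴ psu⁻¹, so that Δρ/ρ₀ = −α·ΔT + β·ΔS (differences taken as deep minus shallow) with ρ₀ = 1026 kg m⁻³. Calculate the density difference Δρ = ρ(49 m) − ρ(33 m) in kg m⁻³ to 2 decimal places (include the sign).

-0.46 kg m⁻³

ΔT = -0.2 K, ΔS = -0.64 psu (deep − shallow).
Δρ/ρ₀ = −(1.2 × 10⁻⁴)(-0.2) + (7.4 × 10⁻⁴)(-0.64) = -4.496 × 10⁻⁴.
Δρ = 1026 × (-4.496 × 10⁻⁴) = -0.46 kg m⁻³.
Negative Δρ: lighter below, statically unstable.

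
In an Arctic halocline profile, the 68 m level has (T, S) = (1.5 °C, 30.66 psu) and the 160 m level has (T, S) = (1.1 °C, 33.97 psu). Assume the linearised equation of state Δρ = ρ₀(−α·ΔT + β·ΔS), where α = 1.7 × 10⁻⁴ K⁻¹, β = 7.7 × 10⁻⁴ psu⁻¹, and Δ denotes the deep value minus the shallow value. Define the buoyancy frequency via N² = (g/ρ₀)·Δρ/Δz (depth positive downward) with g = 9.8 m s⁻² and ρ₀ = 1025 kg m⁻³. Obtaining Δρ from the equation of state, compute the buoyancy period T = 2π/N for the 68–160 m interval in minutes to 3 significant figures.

ΔT = -0.4 K, ΔS = +3.31 psu (deep − shallow).
Δρ/ρ₀ = −αΔT + βΔS = 6.80 × 10⁻⁵ + 2.5487 × 10⁻³ = 2.6167 × 10⁻³, so Δρ ≈ 2.682 kg m⁻³.
N² = (g/ρ₀)·Δρ/Δz = g·(Δρ/ρ₀)/Δz = 9.8 × 2.6167 × 10⁻³ / 92 = 2.7874 × 10⁻⁴ s⁻².
N = √(2.7874 × 10⁻⁴) = 0.016696 rad s⁻¹ → T = 2π/N = 376.33 s = 6.2722 min ≈ 6.27 min.

6.27 min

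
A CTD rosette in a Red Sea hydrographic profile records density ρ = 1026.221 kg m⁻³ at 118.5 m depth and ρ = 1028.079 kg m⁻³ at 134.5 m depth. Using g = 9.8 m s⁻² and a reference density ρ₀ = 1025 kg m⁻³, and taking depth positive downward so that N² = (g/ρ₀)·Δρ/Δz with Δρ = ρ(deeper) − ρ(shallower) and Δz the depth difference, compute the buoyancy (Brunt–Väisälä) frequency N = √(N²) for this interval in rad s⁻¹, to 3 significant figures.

Δρ = 1028.079 − 1026.221 = 1.858 kg m⁻³ over Δz = 134.5 − 118.5 = 16 m.
N² = (9.8/1025) × (1.858/16) = 1.1103 × 10⁻³ s⁻².
N = √(1.1103 × 10⁻³) = 0.033321 rad s⁻¹ ≈ 0.0333 rad s⁻¹.

0.0333 rad s⁻¹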